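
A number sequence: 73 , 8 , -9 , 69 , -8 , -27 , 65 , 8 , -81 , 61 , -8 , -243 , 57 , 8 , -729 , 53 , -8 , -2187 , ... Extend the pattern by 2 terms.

49, 8

Split by position mod 3 into 3 tracks.
Track A: 73, 69, 65, 61, 57, 53 — arithmetic, step −4.
Track B: 8, -8, 8, -8, 8, -8 — the oscillation 8·(−1)^(n+1).
Track C: -9, -27, -81, -243, -729, -2187 — multiplying by 3 each time.
Position 19 falls in track A as its term 7, giving 49.
Position 20 → track B, term 7 = 8.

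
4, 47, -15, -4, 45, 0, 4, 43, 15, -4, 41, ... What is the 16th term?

-4

Read the sequence 3 terms at a time; column i is its own pattern.
Track A = 4, -4, 4, -4: oscillating between 4 and -4.
Track B = 47, 45, 43, 41: subtracting 2 each time.
Track C = -15, 0, 15: arithmetic with common difference +15.
Position 16 → track A, term 6 = -4.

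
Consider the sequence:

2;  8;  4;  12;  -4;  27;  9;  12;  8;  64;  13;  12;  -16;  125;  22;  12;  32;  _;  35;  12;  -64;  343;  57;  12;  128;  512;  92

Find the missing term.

Taking every 4th term gives 4 separate tracks.
Subsequence A is 2, -4, 8, -16, 32, -64, 128, which is geometric, ×-2 each step.
Subsequence B is 8, 27, 64, 125, ?, 343, 512, which is consecutive cubes n³ from n = 2.
Subsequence C is 4, 9, 13, 22, 35, 57, 92, which is Fibonacci-style (each term is the sum of the two before it).
Subsequence D is 12, 12, 12, 12, 12, 12, which is the constant sequence 12.
Filling subsequence B at index 5 by its rule yields 216.

216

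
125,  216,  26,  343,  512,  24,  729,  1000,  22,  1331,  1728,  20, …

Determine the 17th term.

4096

The slot pattern repeats as AAB (period 3), so there are 2 interleaved tracks.
Track A = 125, 216, 343, 512, 729, 1000, 1331, 1728: perfect cubes starting at 5³.
Track B = 26, 24, 22, 20: arithmetic with common difference −2.
The 17th slot belongs to track A; its 12th term is 4096.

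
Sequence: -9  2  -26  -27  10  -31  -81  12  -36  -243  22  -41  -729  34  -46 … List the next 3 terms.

The terms cycle through 3 interleaved subsequences.
Track A: -9, -27, -81, -243, -729 — multiplying by 3 each time.
Track B: 2, 10, 12, 22, 34 — a Fibonacci-like recurrence a_n = a_{n-1} + a_{n-2}.
Track C: -26, -31, -36, -41, -46 — subtracting 5 each time.
Position 16 → track A, term 6 = -2187.
The 17th slot belongs to track B; its 6th term is 56.
Position 18 falls in track C as its term 6, giving -51.

-2187, 56, -51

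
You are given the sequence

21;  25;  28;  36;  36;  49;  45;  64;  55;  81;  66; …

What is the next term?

100

Taking every 2nd term gives 2 separate tracks.
Subsequence A: 21, 28, 36, 45, 55, 66. Triangular numbers n(n+1)/2 for n = 6, 7, ….
Subsequence B: 25, 36, 49, 64, 81. The squares 5², 6², 7², ….
Position 12 falls in subsequence B as its term 6, giving 100.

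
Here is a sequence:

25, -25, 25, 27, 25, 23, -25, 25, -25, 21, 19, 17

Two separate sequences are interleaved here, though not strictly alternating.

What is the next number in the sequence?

Positions follow the repeating pattern AAABBB; grouping by letter gives 2 tracks.
Track A is 25, -25, 25, -25, 25, -25, which is the oscillation 25·(−1)^(n+1).
Track B is 27, 25, 23, 21, 19, 17, which is subtracting 2 each time.
Position 13 → track A, term 7 = 25.

25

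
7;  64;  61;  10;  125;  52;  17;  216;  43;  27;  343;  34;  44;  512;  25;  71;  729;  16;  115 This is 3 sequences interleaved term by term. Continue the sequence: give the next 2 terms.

Split by position mod 3 into 3 tracks.
Subsequence A: 7, 10, 17, 27, 44, 71, 115. A Fibonacci-like recurrence a_n = a_{n-1} + a_{n-2}.
Subsequence B: 64, 125, 216, 343, 512, 729. Perfect cubes starting at 4³.
Subsequence C: 61, 52, 43, 34, 25, 16. Arithmetic with common difference −9.
Position 20 → subsequence B, term 7 = 1000.
The 21st slot belongs to subsequence C; its 7th term is 7.

1000, 7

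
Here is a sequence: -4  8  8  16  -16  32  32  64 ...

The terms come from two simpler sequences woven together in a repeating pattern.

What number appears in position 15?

512

The slot pattern repeats as AABB (period 4), so there are 2 interleaved tracks.
Track A is -4, 8, -16, 32, which is geometric, ×-2 each step.
Track B is 8, 16, 32, 64, which is successive powers of 2.
Position 15 → track B, term 7 = 512.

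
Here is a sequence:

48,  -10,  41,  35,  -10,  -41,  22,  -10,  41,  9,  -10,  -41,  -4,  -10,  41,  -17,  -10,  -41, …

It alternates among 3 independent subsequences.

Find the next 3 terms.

The terms cycle through 3 interleaved subsequences.
Subsequence A: 48, 35, 22, 9, -4, -17 (subtracting 13 each time).
Subsequence B: -10, -10, -10, -10, -10, -10 (constant -10).
Subsequence C: 41, -41, 41, -41, 41, -41 (the oscillation 41·(−1)^(n+1)).
The 19th slot belongs to subsequence A; its 7th term is -30.
Position 20 → subsequence B, term 7 = -10.
Position 21 → subsequence C, term 7 = 41.

-30, -10, 41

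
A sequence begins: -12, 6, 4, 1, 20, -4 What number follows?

Positions 1, 3, 5, … form one subsequence and positions 2, 4, 6, … form another.
Track A is -12, 4, 20, which is arithmetic with common difference +16.
Track B is 6, 1, -4, which is arithmetic with common difference −5.
The 7th slot belongs to track A; its 4th term is 36.

36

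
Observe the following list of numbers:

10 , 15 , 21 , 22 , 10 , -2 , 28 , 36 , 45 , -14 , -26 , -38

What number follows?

55

The slot pattern repeats as AAABBB (period 6), so there are 2 interleaved tracks.
Track A = 10, 15, 21, 28, 36, 45: the triangular numbers T_4, T_5, ….
Track B = 22, 10, -2, -14, -26, -38: linear: a_n = 34 − 12·n.
The 13th slot belongs to track A; its 7th term is 55.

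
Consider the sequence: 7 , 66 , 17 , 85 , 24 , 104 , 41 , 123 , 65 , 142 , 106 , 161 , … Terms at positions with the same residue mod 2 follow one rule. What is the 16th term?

199

Odd-indexed and even-indexed terms follow separate rules.
Track A is 7, 17, 24, 41, 65, 106, which is each term equals the sum of the previous two.
Track B is 66, 85, 104, 123, 142, 161, which is arithmetic with common difference +19.
Position 16 falls in track B as its term 8, giving 199.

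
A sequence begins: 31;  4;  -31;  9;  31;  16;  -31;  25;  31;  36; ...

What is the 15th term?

-31

Split by position mod 2 into 2 tracks.
Subsequence A: 31, -31, 31, -31, 31 — oscillating between 31 and -31.
Subsequence B: 4, 9, 16, 25, 36 — consecutive squares n² from n = 2.
Position 15 → subsequence A, term 8 = -31.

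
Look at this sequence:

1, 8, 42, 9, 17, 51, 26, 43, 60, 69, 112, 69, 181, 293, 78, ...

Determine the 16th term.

Positions follow the repeating pattern AAB; grouping by letter gives 2 tracks.
Track A: 1, 8, 9, 17, 26, 43, 69, 112, 181, 293. Fibonacci-style (each term is the sum of the two before it).
Track B: 42, 51, 60, 69, 78. Linear: a_n = 33 + 9·n.
The 16th slot belongs to track A; its 11th term is 474.

474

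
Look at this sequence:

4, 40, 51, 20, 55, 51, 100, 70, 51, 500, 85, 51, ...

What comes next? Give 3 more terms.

2500, 100, 51

Split by position mod 3 into 3 tracks.
Subsequence A: 4, 20, 100, 500 — geometric with ratio 5.
Subsequence B: 40, 55, 70, 85 — adding 15 each time.
Subsequence C: 51, 51, 51, 51 — the constant sequence 51.
Term 13 comes from subsequence A (its 5th entry): 2500.
Position 14 falls in subsequence B as its term 5, giving 100.
Term 15 comes from subsequence C (its 5th entry): 51.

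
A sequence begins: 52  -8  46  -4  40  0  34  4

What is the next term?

28

Taking every 2nd term gives 2 separate tracks.
Stream A is 52, 46, 40, 34, which is subtracting 6 each time.
Stream B is -8, -4, 0, 4, which is linear: a_n = -12 + 4·n.
Position 9 → stream A, term 5 = 28.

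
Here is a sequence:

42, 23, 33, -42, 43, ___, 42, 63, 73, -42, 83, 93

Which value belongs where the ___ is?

Reading positions in blocks of 3 reveals the pattern ABB — 2 tracks woven together.
Track A = 42, -42, 42, -42: alternating ±42.
Track B = 23, 33, 43, ?, 63, 73, 83, 93: arithmetic, step +10.
Track B's pattern makes the blank 53.

53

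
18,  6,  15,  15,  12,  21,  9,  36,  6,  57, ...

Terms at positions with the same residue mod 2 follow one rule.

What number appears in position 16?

243

Taking every 2nd term gives 2 separate tracks.
Track A is 18, 15, 12, 9, 6, which is linear: a_n = 21 − 3·n.
Track B is 6, 15, 21, 36, 57, which is a Fibonacci-like recurrence a_n = a_{n-1} + a_{n-2}.
Term 16 comes from track B (its 8th entry): 243.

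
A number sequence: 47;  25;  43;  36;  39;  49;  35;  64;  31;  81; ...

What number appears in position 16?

144

Positions 1, 3, 5, … form one subsequence and positions 2, 4, 6, … form another.
Stream A: 47, 43, 39, 35, 31. Linear: a_n = 51 − 4·n.
Stream B: 25, 36, 49, 64, 81. Consecutive squares n² from n = 5.
Term 16 comes from stream B (its 8th entry): 144.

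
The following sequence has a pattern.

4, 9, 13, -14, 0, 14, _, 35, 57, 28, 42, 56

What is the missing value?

The slot pattern repeats as AAABBB (period 6), so there are 2 interleaved tracks.
Track A: 4, 9, 13, ?, 35, 57 (each term equals the sum of the previous two).
Track B: -14, 0, 14, 28, 42, 56 (adding 14 each time).
Filling track A at index 4 by its rule yields 22.

22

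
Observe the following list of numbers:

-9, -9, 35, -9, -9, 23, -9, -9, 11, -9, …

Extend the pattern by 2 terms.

-9, -1

Reading positions in blocks of 3 reveals the pattern AAB — 2 tracks woven together.
Stream A = -9, -9, -9, -9, -9, -9, -9: always -9.
Stream B = 35, 23, 11: subtracting 12 each time.
Position 11 falls in stream A as its term 8, giving -9.
Term 12 comes from stream B (its 4th entry): -1.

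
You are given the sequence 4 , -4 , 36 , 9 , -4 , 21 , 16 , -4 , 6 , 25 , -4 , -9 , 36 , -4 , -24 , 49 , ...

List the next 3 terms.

-4, -39, 64

Read the sequence 3 terms at a time; column i is its own pattern.
Track A: 4, 9, 16, 25, 36, 49 — the squares 2², 3², 4², ….
Track B: -4, -4, -4, -4, -4 — the constant sequence -4.
Track C: 36, 21, 6, -9, -24 — arithmetic, step −15.
Term 17 comes from track B (its 6th entry): -4.
Position 18 → track C, term 6 = -39.
The 19th slot belongs to track A; its 7th term is 64.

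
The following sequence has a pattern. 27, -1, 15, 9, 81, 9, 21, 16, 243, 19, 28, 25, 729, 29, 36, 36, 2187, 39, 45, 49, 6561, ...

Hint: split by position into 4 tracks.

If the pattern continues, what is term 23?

55

The terms cycle through 4 interleaved subsequences.
Subsequence A is 27, 81, 243, 729, 2187, 6561, which is successive powers of 3.
Subsequence B is -1, 9, 19, 29, 39, which is adding 10 each time.
Subsequence C is 15, 21, 28, 36, 45, which is the triangular numbers T_5, T_6, ….
Subsequence D is 9, 16, 25, 36, 49, which is consecutive squares n² from n = 3.
Term 23 comes from subsequence C (its 6th entry): 55.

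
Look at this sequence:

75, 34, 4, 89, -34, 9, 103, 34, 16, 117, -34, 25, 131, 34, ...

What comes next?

Read the sequence 3 terms at a time; column i is its own pattern.
Track A: 75, 89, 103, 117, 131 — linear: a_n = 61 + 14·n.
Track B: 34, -34, 34, -34, 34 — the oscillation 34·(−1)^(n+1).
Track C: 4, 9, 16, 25 — the squares 2², 3², 4², ….
Term 15 comes from track C (its 5th entry): 36.

36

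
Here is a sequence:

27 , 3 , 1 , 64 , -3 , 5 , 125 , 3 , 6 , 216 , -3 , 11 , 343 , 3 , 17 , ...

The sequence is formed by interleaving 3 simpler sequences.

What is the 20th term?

3

Split by position mod 3 into 3 tracks.
Subsequence A is 27, 64, 125, 216, 343, which is the cubes 3³, 4³, 5³, ….
Subsequence B is 3, -3, 3, -3, 3, which is the oscillation 3·(−1)^(n+1).
Subsequence C is 1, 5, 6, 11, 17, which is a Fibonacci-like recurrence a_n = a_{n-1} + a_{n-2}.
Position 20 → subsequence B, term 7 = 3.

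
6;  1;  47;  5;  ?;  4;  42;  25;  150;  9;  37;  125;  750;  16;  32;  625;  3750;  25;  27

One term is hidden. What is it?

Taking every 4th term gives 4 separate tracks.
Track A is 6, ?, 150, 750, 3750, which is geometric with ratio 5.
Track B is 1, 4, 9, 16, 25, which is the squares 1², 2², 3², ….
Track C is 47, 42, 37, 32, 27, which is arithmetic, step −5.
Track D is 5, 25, 125, 625, which is powers 5^1, 5^2, 5^3, ….
The gap is track A's term 2; the rule gives 30.

30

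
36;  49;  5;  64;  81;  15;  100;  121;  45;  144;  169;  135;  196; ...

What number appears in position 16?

Positions follow the repeating pattern AAB; grouping by letter gives 2 tracks.
Track A is 36, 49, 64, 81, 100, 121, 144, 169, 196, which is perfect squares starting at 6².
Track B is 5, 15, 45, 135, which is geometric, ×3 each step.
The 16th slot belongs to track A; its 11th term is 256.

256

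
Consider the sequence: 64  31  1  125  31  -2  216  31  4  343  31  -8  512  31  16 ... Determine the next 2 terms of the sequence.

729, 31

Read the sequence 3 terms at a time; column i is its own pattern.
Stream A: 64, 125, 216, 343, 512 — perfect cubes starting at 4³.
Stream B: 31, 31, 31, 31, 31 — always 31.
Stream C: 1, -2, 4, -8, 16 — geometric, ×-2 each step.
The 16th slot belongs to stream A; its 6th term is 729.
Position 17 → stream B, term 6 = 31.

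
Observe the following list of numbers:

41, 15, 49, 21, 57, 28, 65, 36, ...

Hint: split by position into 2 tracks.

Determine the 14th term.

66

Taking every 2nd term gives 2 separate tracks.
Track A: 41, 49, 57, 65 (arithmetic, step +8).
Track B: 15, 21, 28, 36 (the triangular numbers T_5, T_6, …).
Term 14 comes from track B (its 7th entry): 66.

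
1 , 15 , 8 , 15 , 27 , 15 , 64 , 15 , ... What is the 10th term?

15

Taking every 2nd term gives 2 separate tracks.
Subsequence A is 1, 8, 27, 64, which is perfect cubes starting at 1³.
Subsequence B is 15, 15, 15, 15, which is constant 15.
Term 10 comes from subsequence B (its 5th entry): 15.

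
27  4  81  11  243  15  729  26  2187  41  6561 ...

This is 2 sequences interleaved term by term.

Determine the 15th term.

The terms cycle through 2 interleaved subsequences.
Stream A: 27, 81, 243, 729, 2187, 6561 — successive powers of 3.
Stream B: 4, 11, 15, 26, 41 — a Fibonacci-like recurrence a_n = a_{n-1} + a_{n-2}.
Position 15 → stream A, term 8 = 59049.

59049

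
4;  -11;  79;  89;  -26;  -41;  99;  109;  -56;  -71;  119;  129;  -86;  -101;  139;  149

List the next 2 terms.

-116, -131

Reading positions in blocks of 4 reveals the pattern AABB — 2 tracks woven together.
Track A: 4, -11, -26, -41, -56, -71, -86, -101. Linear: a_n = 19 − 15·n.
Track B: 79, 89, 99, 109, 119, 129, 139, 149. Arithmetic with common difference +10.
The 17th slot belongs to track A; its 9th term is -116.
Position 18 falls in track A as its term 10, giving -131.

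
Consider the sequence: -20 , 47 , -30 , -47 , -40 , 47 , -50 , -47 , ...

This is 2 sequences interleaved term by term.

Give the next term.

-60

Split by position mod 2 into 2 tracks.
Track A: -20, -30, -40, -50 (arithmetic, step −10).
Track B: 47, -47, 47, -47 (oscillating between 47 and -47).
The 9th slot belongs to track A; its 5th term is -60.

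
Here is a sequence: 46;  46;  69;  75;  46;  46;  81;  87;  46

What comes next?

The slot pattern repeats as AABB (period 4), so there are 2 interleaved tracks.
Track A is 46, 46, 46, 46, 46, which is the constant sequence 46.
Track B is 69, 75, 81, 87, which is linear: a_n = 63 + 6·n.
Position 10 falls in track A as its term 6, giving 46.

46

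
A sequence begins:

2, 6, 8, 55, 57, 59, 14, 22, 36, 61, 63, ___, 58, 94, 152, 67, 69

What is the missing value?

65

Reading positions in blocks of 6 reveals the pattern AAABBB — 2 tracks woven together.
Subsequence A: 2, 6, 8, 14, 22, 36, 58, 94, 152 (each term equals the sum of the previous two).
Subsequence B: 55, 57, 59, 61, 63, ?, 67, 69 (linear: a_n = 53 + 2·n).
Subsequence B's pattern makes the blank 65.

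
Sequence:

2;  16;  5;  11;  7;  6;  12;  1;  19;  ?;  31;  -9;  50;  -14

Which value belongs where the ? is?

-4

The terms cycle through 2 interleaved subsequences.
Track A = 2, 5, 7, 12, 19, 31, 50: Fibonacci-style (each term is the sum of the two before it).
Track B = 16, 11, 6, 1, ?, -9, -14: arithmetic, step −5.
Filling track B at index 5 by its rule yields -4.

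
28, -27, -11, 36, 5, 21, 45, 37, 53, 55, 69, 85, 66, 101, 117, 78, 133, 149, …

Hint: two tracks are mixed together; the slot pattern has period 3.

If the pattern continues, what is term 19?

The slot pattern repeats as ABB (period 3), so there are 2 interleaved tracks.
Track A = 28, 36, 45, 55, 66, 78: triangular numbers n(n+1)/2 for n = 7, 8, ….
Track B = -27, -11, 5, 21, 37, 53, 69, 85, 101, 117, 133, 149: adding 16 each time.
Term 19 comes from track A (its 7th entry): 91.

91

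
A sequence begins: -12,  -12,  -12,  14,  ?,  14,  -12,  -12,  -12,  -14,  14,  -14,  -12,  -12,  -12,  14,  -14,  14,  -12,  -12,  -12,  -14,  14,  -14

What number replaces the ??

-14

Positions follow the repeating pattern AAABBB; grouping by letter gives 2 tracks.
Track A = -12, -12, -12, -12, -12, -12, -12, -12, -12, -12, -12, -12: constant -12.
Track B = 14, ?, 14, -14, 14, -14, 14, -14, 14, -14, 14, -14: oscillating between 14 and -14.
Track B's pattern makes the blank -14.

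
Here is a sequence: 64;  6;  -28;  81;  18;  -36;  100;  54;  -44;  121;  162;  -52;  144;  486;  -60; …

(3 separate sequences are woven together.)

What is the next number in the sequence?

169

Split by position mod 3 into 3 tracks.
Track A = 64, 81, 100, 121, 144: the squares 8², 9², 10², ….
Track B = 6, 18, 54, 162, 486: geometric with ratio 3.
Track C = -28, -36, -44, -52, -60: arithmetic with common difference −8.
The 16th slot belongs to track A; its 6th term is 169.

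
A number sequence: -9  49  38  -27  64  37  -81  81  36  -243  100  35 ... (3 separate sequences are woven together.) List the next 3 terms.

-729, 121, 34

Read the sequence 3 terms at a time; column i is its own pattern.
Track A is -9, -27, -81, -243, which is a geometric progression (common ratio 3).
Track B is 49, 64, 81, 100, which is the squares 7², 8², 9², ….
Track C is 38, 37, 36, 35, which is arithmetic, step −1.
Position 13 → track A, term 5 = -729.
Position 14 falls in track B as its term 5, giving 121.
Position 15 falls in track C as its term 5, giving 34.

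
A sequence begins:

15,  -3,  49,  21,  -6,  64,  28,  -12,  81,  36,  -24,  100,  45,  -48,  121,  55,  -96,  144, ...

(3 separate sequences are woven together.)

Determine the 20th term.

-192

Split by position mod 3 into 3 tracks.
Stream A: 15, 21, 28, 36, 45, 55 (triangular numbers starting at T_5).
Stream B: -3, -6, -12, -24, -48, -96 (geometric, ×2 each step).
Stream C: 49, 64, 81, 100, 121, 144 (perfect squares starting at 7²).
Position 20 falls in stream B as its term 7, giving -192.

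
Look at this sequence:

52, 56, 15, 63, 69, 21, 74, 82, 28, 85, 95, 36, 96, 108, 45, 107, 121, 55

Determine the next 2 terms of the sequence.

Split by position mod 3 into 3 tracks.
Track A: 52, 63, 74, 85, 96, 107 — arithmetic with common difference +11.
Track B: 56, 69, 82, 95, 108, 121 — arithmetic with common difference +13.
Track C: 15, 21, 28, 36, 45, 55 — triangular numbers n(n+1)/2 for n = 5, 6, ….
The 19th slot belongs to track A; its 7th term is 118.
The 20th slot belongs to track B; its 7th term is 134.

118, 134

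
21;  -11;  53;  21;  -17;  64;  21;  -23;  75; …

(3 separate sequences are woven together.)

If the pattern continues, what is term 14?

-35

Split by position mod 3: positions 1, 4, 7, … form one track, and each other residue class forms its own.
Stream A: 21, 21, 21 (the constant sequence 21).
Stream B: -11, -17, -23 (arithmetic, step −6).
Stream C: 53, 64, 75 (adding 11 each time).
Position 14 → stream B, term 5 = -35.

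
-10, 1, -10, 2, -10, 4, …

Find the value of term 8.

8

The terms cycle through 2 interleaved subsequences.
Track A: -10, -10, -10. Always -10.
Track B: 1, 2, 4. Successive powers of 2.
The 8th slot belongs to track B; its 4th term is 8.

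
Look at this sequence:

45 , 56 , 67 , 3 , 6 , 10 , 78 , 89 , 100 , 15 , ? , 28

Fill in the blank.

21

The slot pattern repeats as AAABBB (period 6), so there are 2 interleaved tracks.
Subsequence A = 45, 56, 67, 78, 89, 100: arithmetic with common difference +11.
Subsequence B = 3, 6, 10, 15, ?, 28: triangular numbers n(n+1)/2 for n = 2, 3, ….
The gap is subsequence B's term 5; the rule gives 21.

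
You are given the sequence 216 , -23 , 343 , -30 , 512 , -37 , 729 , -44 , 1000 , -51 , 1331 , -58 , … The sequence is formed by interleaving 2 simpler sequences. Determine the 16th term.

Odd-indexed and even-indexed terms follow separate rules.
Stream A: 216, 343, 512, 729, 1000, 1331. Consecutive cubes n³ from n = 6.
Stream B: -23, -30, -37, -44, -51, -58. Arithmetic, step −7.
Position 16 falls in stream B as its term 8, giving -72.

-72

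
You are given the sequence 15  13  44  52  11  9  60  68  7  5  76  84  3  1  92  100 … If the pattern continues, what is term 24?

Reading positions in blocks of 4 reveals the pattern AABB — 2 tracks woven together.
Track A: 15, 13, 11, 9, 7, 5, 3, 1 — subtracting 2 each time.
Track B: 44, 52, 60, 68, 76, 84, 92, 100 — linear: a_n = 36 + 8·n.
Position 24 falls in track B as its term 12, giving 132.

132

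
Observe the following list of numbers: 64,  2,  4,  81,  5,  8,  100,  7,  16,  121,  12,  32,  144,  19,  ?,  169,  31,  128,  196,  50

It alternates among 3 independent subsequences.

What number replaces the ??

64

Taking every 3rd term gives 3 separate tracks.
Subsequence A = 64, 81, 100, 121, 144, 169, 196: perfect squares starting at 8².
Subsequence B = 2, 5, 7, 12, 19, 31, 50: each term equals the sum of the previous two.
Subsequence C = 4, 8, 16, 32, ?, 128: powers of 2.
The gap is subsequence C's term 5; the rule gives 64.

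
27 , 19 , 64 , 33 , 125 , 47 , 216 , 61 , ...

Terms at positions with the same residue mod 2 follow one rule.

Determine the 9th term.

Taking every 2nd term gives 2 separate tracks.
Stream A: 27, 64, 125, 216 (consecutive cubes n³ from n = 3).
Stream B: 19, 33, 47, 61 (arithmetic with common difference +14).
Position 9 → stream A, term 5 = 343.

343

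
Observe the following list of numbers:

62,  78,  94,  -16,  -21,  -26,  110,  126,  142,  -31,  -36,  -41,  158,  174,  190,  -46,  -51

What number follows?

The slot pattern repeats as AAABBB (period 6), so there are 2 interleaved tracks.
Track A: 62, 78, 94, 110, 126, 142, 158, 174, 190 — arithmetic with common difference +16.
Track B: -16, -21, -26, -31, -36, -41, -46, -51 — subtracting 5 each time.
The 18th slot belongs to track B; its 9th term is -56.

-56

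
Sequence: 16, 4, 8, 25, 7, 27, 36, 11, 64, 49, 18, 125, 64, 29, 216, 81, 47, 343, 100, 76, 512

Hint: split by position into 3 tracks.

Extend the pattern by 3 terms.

121, 123, 729

Taking every 3rd term gives 3 separate tracks.
Track A: 16, 25, 36, 49, 64, 81, 100 — consecutive squares n² from n = 4.
Track B: 4, 7, 11, 18, 29, 47, 76 — a Fibonacci-like recurrence a_n = a_{n-1} + a_{n-2}.
Track C: 8, 27, 64, 125, 216, 343, 512 — the cubes 2³, 3³, 4³, ….
Position 22 falls in track A as its term 8, giving 121.
Position 23 falls in track B as its term 8, giving 123.
Term 24 comes from track C (its 8th entry): 729.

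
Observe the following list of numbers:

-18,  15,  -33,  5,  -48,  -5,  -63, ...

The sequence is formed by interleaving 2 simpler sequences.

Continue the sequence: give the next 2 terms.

-15, -78

Positions 1, 3, 5, … form one subsequence and positions 2, 4, 6, … form another.
Track A: -18, -33, -48, -63 — linear: a_n = -3 − 15·n.
Track B: 15, 5, -5 — subtracting 10 each time.
Position 8 falls in track B as its term 4, giving -15.
Term 9 comes from track A (its 5th entry): -78.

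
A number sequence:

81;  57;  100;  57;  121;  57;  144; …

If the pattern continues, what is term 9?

169

Taking every 2nd term gives 2 separate tracks.
Subsequence A = 81, 100, 121, 144: consecutive squares n² from n = 9.
Subsequence B = 57, 57, 57: constant 57.
Position 9 falls in subsequence A as its term 5, giving 169.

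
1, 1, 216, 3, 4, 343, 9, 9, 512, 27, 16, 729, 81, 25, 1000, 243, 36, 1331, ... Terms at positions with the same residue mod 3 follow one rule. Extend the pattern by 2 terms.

729, 49

Taking every 3rd term gives 3 separate tracks.
Track A: 1, 3, 9, 27, 81, 243 (geometric, ×3 each step).
Track B: 1, 4, 9, 16, 25, 36 (perfect squares starting at 1²).
Track C: 216, 343, 512, 729, 1000, 1331 (consecutive cubes n³ from n = 6).
Position 19 → track A, term 7 = 729.
Term 20 comes from track B (its 7th entry): 49.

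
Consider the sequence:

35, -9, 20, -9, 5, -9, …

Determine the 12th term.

Odd-indexed and even-indexed terms follow separate rules.
Subsequence A: 35, 20, 5. Arithmetic, step −15.
Subsequence B: -9, -9, -9. The constant sequence -9.
Position 12 falls in subsequence B as its term 6, giving -9.

-9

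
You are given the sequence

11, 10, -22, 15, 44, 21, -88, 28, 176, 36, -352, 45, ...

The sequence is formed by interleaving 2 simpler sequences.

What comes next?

704

Taking every 2nd term gives 2 separate tracks.
Subsequence A: 11, -22, 44, -88, 176, -352. A geometric progression (common ratio -2).
Subsequence B: 10, 15, 21, 28, 36, 45. The triangular numbers T_4, T_5, ….
Position 13 falls in subsequence A as its term 7, giving 704.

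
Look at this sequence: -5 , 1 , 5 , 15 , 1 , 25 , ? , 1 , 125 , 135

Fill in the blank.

The terms cycle through 3 interleaved subsequences.
Track A is -5, 15, ?, 135, which is a geometric progression (common ratio -3).
Track B is 1, 1, 1, which is the constant sequence 1.
Track C is 5, 25, 125, which is successive powers of 5.
Filling track A at index 3 by its rule yields -45.

-45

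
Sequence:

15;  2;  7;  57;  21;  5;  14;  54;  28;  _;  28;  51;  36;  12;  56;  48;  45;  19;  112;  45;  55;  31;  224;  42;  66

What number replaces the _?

Read the sequence 4 terms at a time; column i is its own pattern.
Subsequence A: 15, 21, 28, 36, 45, 55, 66 — triangular numbers n(n+1)/2 for n = 5, 6, ….
Subsequence B: 2, 5, ?, 12, 19, 31 — a Fibonacci-like recurrence a_n = a_{n-1} + a_{n-2}.
Subsequence C: 7, 14, 28, 56, 112, 224 — multiplying by 2 each time.
Subsequence D: 57, 54, 51, 48, 45, 42 — subtracting 3 each time.
The gap is subsequence B's term 3; the rule gives 7.

7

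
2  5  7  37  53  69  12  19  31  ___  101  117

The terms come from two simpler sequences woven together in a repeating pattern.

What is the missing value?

85

The slot pattern repeats as AAABBB (period 6), so there are 2 interleaved tracks.
Track A: 2, 5, 7, 12, 19, 31 (each term equals the sum of the previous two).
Track B: 37, 53, 69, ?, 101, 117 (linear: a_n = 21 + 16·n).
Track B's pattern makes the blank 85.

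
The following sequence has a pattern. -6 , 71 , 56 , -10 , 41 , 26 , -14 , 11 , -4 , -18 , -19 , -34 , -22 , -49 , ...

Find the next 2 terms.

-64, -26

The slot pattern repeats as ABB (period 3), so there are 2 interleaved tracks.
Track A: -6, -10, -14, -18, -22. Subtracting 4 each time.
Track B: 71, 56, 41, 26, 11, -4, -19, -34, -49. Arithmetic, step −15.
The 15th slot belongs to track B; its 10th term is -64.
Term 16 comes from track A (its 6th entry): -26.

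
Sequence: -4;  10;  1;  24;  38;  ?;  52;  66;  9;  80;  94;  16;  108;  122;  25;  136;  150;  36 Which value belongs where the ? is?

The slot pattern repeats as AAB (period 3), so there are 2 interleaved tracks.
Track A: -4, 10, 24, 38, 52, 66, 80, 94, 108, 122, 136, 150 — adding 14 each time.
Track B: 1, ?, 9, 16, 25, 36 — consecutive squares n² from n = 1.
Filling track B at index 2 by its rule yields 4.

4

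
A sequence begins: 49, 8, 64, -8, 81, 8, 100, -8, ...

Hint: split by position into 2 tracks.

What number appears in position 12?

The terms cycle through 2 interleaved subsequences.
Track A is 49, 64, 81, 100, which is consecutive squares n² from n = 7.
Track B is 8, -8, 8, -8, which is the oscillation 8·(−1)^(n+1).
Position 12 falls in track B as its term 6, giving -8.

-8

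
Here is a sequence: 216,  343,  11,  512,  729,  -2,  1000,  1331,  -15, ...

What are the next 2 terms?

1728, 2197

Reading positions in blocks of 3 reveals the pattern AAB — 2 tracks woven together.
Subsequence A = 216, 343, 512, 729, 1000, 1331: consecutive cubes n³ from n = 6.
Subsequence B = 11, -2, -15: arithmetic, step −13.
Term 10 comes from subsequence A (its 7th entry): 1728.
The 11th slot belongs to subsequence A; its 8th term is 2197.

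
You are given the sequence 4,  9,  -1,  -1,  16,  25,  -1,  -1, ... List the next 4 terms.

Reading positions in blocks of 4 reveals the pattern AABB — 2 tracks woven together.
Stream A is 4, 9, 16, 25, which is the squares 2², 3², 4², ….
Stream B is -1, -1, -1, -1, which is always -1.
Term 9 comes from stream A (its 5th entry): 36.
Position 10 falls in stream A as its term 6, giving 49.
Position 11 falls in stream B as its term 5, giving -1.
Position 12 falls in stream B as its term 6, giving -1.

36, 49, -1, -1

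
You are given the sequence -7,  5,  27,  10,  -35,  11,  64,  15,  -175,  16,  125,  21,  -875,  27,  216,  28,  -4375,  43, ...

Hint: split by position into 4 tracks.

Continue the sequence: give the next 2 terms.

343, 36

Read the sequence 4 terms at a time; column i is its own pattern.
Stream A is -7, -35, -175, -875, -4375, which is a geometric progression (common ratio 5).
Stream B is 5, 11, 16, 27, 43, which is a Fibonacci-like recurrence a_n = a_{n-1} + a_{n-2}.
Stream C is 27, 64, 125, 216, which is perfect cubes starting at 3³.
Stream D is 10, 15, 21, 28, which is triangular numbers starting at T_4.
The 19th slot belongs to stream C; its 5th term is 343.
The 20th slot belongs to stream D; its 5th term is 36.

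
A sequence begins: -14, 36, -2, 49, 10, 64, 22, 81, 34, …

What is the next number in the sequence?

100

Split by position mod 2 into 2 tracks.
Track A: -14, -2, 10, 22, 34. Adding 12 each time.
Track B: 36, 49, 64, 81. Consecutive squares n² from n = 6.
Term 10 comes from track B (its 5th entry): 100.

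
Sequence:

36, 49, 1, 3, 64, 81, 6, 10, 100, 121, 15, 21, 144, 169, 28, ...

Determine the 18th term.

225

Reading positions in blocks of 4 reveals the pattern AABB — 2 tracks woven together.
Subsequence A: 36, 49, 64, 81, 100, 121, 144, 169 — consecutive squares n² from n = 6.
Subsequence B: 1, 3, 6, 10, 15, 21, 28 — triangular numbers n(n+1)/2 for n = 1, 2, ….
Position 18 → subsequence A, term 10 = 225.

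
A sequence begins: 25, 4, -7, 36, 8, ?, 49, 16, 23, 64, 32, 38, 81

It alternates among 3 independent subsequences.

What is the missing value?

8

Taking every 3rd term gives 3 separate tracks.
Track A = 25, 36, 49, 64, 81: perfect squares starting at 5².
Track B = 4, 8, 16, 32: successive powers of 2.
Track C = -7, ?, 23, 38: arithmetic, step +15.
So the missing entry in track C is 8.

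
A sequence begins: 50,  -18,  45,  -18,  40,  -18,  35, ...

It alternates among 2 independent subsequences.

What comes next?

-18

The terms cycle through 2 interleaved subsequences.
Track A = 50, 45, 40, 35: linear: a_n = 55 − 5·n.
Track B = -18, -18, -18: constant -18.
Position 8 falls in track B as its term 4, giving -18.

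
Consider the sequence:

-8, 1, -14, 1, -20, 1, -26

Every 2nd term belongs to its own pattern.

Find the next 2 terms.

1, -32

The terms cycle through 2 interleaved subsequences.
Stream A: -8, -14, -20, -26 (arithmetic with common difference −6).
Stream B: 1, 1, 1 (constant 1).
The 8th slot belongs to stream B; its 4th term is 1.
The 9th slot belongs to stream A; its 5th term is -32.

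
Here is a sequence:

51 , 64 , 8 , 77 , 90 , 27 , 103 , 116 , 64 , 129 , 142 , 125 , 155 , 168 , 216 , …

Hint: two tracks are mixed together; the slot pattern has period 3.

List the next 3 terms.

181, 194, 343

The slot pattern repeats as AAB (period 3), so there are 2 interleaved tracks.
Track A is 51, 64, 77, 90, 103, 116, 129, 142, 155, 168, which is arithmetic, step +13.
Track B is 8, 27, 64, 125, 216, which is consecutive cubes n³ from n = 2.
The 16th slot belongs to track A; its 11th term is 181.
Position 17 → track A, term 12 = 194.
Position 18 → track B, term 6 = 343.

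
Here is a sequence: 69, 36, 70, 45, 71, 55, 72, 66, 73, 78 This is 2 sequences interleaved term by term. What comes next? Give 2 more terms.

Taking every 2nd term gives 2 separate tracks.
Subsequence A = 69, 70, 71, 72, 73: arithmetic, step +1.
Subsequence B = 36, 45, 55, 66, 78: triangular numbers starting at T_8.
Position 11 falls in subsequence A as its term 6, giving 74.
The 12th slot belongs to subsequence B; its 6th term is 91.

74, 91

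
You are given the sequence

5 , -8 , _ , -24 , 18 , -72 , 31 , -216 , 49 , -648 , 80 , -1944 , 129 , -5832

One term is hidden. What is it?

Taking every 2nd term gives 2 separate tracks.
Stream A: 5, ?, 18, 31, 49, 80, 129 — each term equals the sum of the previous two.
Stream B: -8, -24, -72, -216, -648, -1944, -5832 — multiplying by 3 each time.
Filling stream A at index 2 by its rule yields 13.

13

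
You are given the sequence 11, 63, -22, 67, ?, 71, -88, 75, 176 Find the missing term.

44

The terms cycle through 2 interleaved subsequences.
Stream A: 11, -22, ?, -88, 176 — geometric with ratio -2.
Stream B: 63, 67, 71, 75 — arithmetic, step +4.
The gap is stream A's term 3; the rule gives 44.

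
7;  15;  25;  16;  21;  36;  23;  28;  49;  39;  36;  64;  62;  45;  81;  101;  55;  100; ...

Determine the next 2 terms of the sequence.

163, 66

Read the sequence 3 terms at a time; column i is its own pattern.
Track A: 7, 16, 23, 39, 62, 101 (a Fibonacci-like recurrence a_n = a_{n-1} + a_{n-2}).
Track B: 15, 21, 28, 36, 45, 55 (triangular numbers starting at T_5).
Track C: 25, 36, 49, 64, 81, 100 (consecutive squares n² from n = 5).
Term 19 comes from track A (its 7th entry): 163.
The 20th slot belongs to track B; its 7th term is 66.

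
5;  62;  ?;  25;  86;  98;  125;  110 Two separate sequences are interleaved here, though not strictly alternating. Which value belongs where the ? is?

The slot pattern repeats as ABB (period 3), so there are 2 interleaved tracks.
Stream A: 5, 25, 125 (powers 5^1, 5^2, 5^3, …).
Stream B: 62, ?, 86, 98, 110 (adding 12 each time).
So the missing entry in stream B is 74.

74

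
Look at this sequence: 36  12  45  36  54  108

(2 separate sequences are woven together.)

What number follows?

The terms cycle through 2 interleaved subsequences.
Track A: 36, 45, 54 — linear: a_n = 27 + 9·n.
Track B: 12, 36, 108 — multiplying by 3 each time.
The 7th slot belongs to track A; its 4th term is 63.

63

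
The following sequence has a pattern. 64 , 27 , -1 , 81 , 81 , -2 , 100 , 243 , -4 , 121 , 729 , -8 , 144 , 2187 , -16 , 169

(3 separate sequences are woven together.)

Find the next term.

The terms cycle through 3 interleaved subsequences.
Track A: 64, 81, 100, 121, 144, 169. Consecutive squares n² from n = 8.
Track B: 27, 81, 243, 729, 2187. Powers 3^3, 3^4, 3^5, ….
Track C: -1, -2, -4, -8, -16. A geometric progression (common ratio 2).
The 17th slot belongs to track B; its 6th term is 6561.

6561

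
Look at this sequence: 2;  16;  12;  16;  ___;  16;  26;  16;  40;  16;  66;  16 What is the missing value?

Split by position mod 2 into 2 tracks.
Stream A is 2, 12, ?, 26, 40, 66, which is Fibonacci-style (each term is the sum of the two before it).
Stream B is 16, 16, 16, 16, 16, 16, which is always 16.
So the missing entry in stream A is 14.

14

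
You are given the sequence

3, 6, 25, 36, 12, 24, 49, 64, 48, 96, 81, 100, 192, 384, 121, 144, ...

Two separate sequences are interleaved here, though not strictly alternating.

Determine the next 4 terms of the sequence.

768, 1536, 169, 196

Reading positions in blocks of 4 reveals the pattern AABB — 2 tracks woven together.
Stream A: 3, 6, 12, 24, 48, 96, 192, 384. Multiplying by 2 each time.
Stream B: 25, 36, 49, 64, 81, 100, 121, 144. The squares 5², 6², 7², ….
The 17th slot belongs to stream A; its 9th term is 768.
The 18th slot belongs to stream A; its 10th term is 1536.
Term 19 comes from stream B (its 9th entry): 169.
Position 20 → stream B, term 10 = 196.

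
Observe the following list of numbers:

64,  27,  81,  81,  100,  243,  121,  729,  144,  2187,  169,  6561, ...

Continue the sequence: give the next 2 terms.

196, 19683

Positions 1, 3, 5, … form one subsequence and positions 2, 4, 6, … form another.
Subsequence A = 64, 81, 100, 121, 144, 169: perfect squares starting at 8².
Subsequence B = 27, 81, 243, 729, 2187, 6561: successive powers of 3.
The 13th slot belongs to subsequence A; its 7th term is 196.
The 14th slot belongs to subsequence B; its 7th term is 19683.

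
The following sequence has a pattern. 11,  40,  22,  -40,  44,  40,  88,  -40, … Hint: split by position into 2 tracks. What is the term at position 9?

The terms cycle through 2 interleaved subsequences.
Track A: 11, 22, 44, 88 — geometric with ratio 2.
Track B: 40, -40, 40, -40 — alternating ±40.
Term 9 comes from track A (its 5th entry): 176.

176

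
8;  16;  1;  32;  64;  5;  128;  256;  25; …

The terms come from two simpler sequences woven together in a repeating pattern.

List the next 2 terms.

The slot pattern repeats as AAB (period 3), so there are 2 interleaved tracks.
Track A is 8, 16, 32, 64, 128, 256, which is a geometric progression (common ratio 2).
Track B is 1, 5, 25, which is powers of 5.
The 10th slot belongs to track A; its 7th term is 512.
Term 11 comes from track A (its 8th entry): 1024.

512, 1024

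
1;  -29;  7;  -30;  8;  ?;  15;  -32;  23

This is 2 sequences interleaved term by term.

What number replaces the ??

-31

The terms cycle through 2 interleaved subsequences.
Track A = 1, 7, 8, 15, 23: Fibonacci-style (each term is the sum of the two before it).
Track B = -29, -30, ?, -32: arithmetic, step −1.
So the missing entry in track B is -31.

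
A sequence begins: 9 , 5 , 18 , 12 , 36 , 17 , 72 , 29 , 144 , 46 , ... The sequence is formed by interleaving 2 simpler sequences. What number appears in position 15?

Split by position mod 2 into 2 tracks.
Subsequence A: 9, 18, 36, 72, 144. Multiplying by 2 each time.
Subsequence B: 5, 12, 17, 29, 46. A Fibonacci-like recurrence a_n = a_{n-1} + a_{n-2}.
Position 15 falls in subsequence A as its term 8, giving 1152.

1152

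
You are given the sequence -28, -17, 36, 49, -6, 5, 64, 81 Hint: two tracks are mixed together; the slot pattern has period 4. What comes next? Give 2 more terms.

16, 27

Reading positions in blocks of 4 reveals the pattern AABB — 2 tracks woven together.
Stream A is -28, -17, -6, 5, which is arithmetic with common difference +11.
Stream B is 36, 49, 64, 81, which is the squares 6², 7², 8², ….
Position 9 → stream A, term 5 = 16.
Term 10 comes from stream A (its 6th entry): 27.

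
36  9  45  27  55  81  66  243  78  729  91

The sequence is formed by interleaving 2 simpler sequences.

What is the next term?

Odd-indexed and even-indexed terms follow separate rules.
Stream A = 36, 45, 55, 66, 78, 91: triangular numbers starting at T_8.
Stream B = 9, 27, 81, 243, 729: a geometric progression (common ratio 3).
Term 12 comes from stream B (its 6th entry): 2187.

2187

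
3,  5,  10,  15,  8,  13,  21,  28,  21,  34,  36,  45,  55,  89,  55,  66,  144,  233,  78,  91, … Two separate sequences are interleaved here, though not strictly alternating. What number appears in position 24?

120

Reading positions in blocks of 4 reveals the pattern AABB — 2 tracks woven together.
Track A: 3, 5, 8, 13, 21, 34, 55, 89, 144, 233 (a Fibonacci-like recurrence a_n = a_{n-1} + a_{n-2}).
Track B: 10, 15, 21, 28, 36, 45, 55, 66, 78, 91 (the triangular numbers T_4, T_5, …).
Position 24 → track B, term 12 = 120.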